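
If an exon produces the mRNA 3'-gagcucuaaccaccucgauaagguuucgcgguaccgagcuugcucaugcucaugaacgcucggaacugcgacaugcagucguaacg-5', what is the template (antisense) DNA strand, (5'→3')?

Written 5'→3' the mRNA is GCAAUGCUGACGUACAGCGUCAAGGCUCGCAAGUACUCGUACUCGUUCGAGCCAUGGCGCUUUGGAAUAGCUCCACCAAUCUCGAG, so the coding DNA strand is GCAATGCTGACGTACAGCGTCAAGGCTCGCAAGTACTCGTACTCGTTCGAGCCATGGCGCTTTGGAATAGCTCCACCAATCTCGAG. The template is its reverse complement.

5'-CTCGAGATTGGTGGAGCTATTCCAAAGCGCCATGGCTCGAACGAGTACGAGTACTTGCGAGCCTTGACGCTGTACGTCAGCATTGC-3'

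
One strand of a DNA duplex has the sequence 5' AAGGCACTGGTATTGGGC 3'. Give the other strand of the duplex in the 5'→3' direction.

The complement of AAGGCACTGGTATTGGGC is TTCCGTGACCATAACCCG (A↔T, G↔C). DNA strands are antiparallel, so the complementary strand runs 3'→5'; reversing gives the 5'→3' form.

5′-GCCCAATACCAGTGCCTT-3′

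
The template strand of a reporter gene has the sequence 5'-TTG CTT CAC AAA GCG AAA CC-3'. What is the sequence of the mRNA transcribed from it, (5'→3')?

RNA polymerase reads the template 3'→5' and synthesizes mRNA 5'→3' by base-pairing (A→U, T→A, G↔C). The complement of the template is AACGAAGTGTTTCGCTTTGG; antiparallel, so 5'→3' the coding strand is GGTTTCGCTTTGTGAAGCAA. Replace T with U for the mRNA.

5'-GGUUUCGCUUUGUGAAGCAA-3'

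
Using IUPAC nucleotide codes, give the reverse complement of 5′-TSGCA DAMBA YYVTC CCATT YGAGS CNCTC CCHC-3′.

Standard pairs A↔T, G↔C; ambiguity codes pair Y↔R, M↔K, S↔S, B↔V, D↔H, N↔N. Complement (ASCGTHTKVTRRBAGGGTAARCTCSGNGAGGGDG), then reverse for 5'→3'.

5'-GDGGGAGNGSCTCRAATGGGABRRTVKTHTGCSA-3'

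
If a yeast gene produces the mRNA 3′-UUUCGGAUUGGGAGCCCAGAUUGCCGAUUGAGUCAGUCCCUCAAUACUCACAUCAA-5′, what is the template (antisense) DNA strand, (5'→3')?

Written 5'→3' the mRNA is AACUACACUCAUAACUCCCUGACUGAGUUAGCCGUUAGACCCGAGGGUUAGGCUUU, so the coding DNA strand is AACTACACTCATAACTCCCTGACTGAGTTAGCCGTTAGACCCGAGGGTTAGGCTTT. The template is its reverse complement.

5'-AAAGCCTAACCCTCGGGTCTAACGGCTAACTCAGTCAGGGAGTTATGAGTGTAGTT-3'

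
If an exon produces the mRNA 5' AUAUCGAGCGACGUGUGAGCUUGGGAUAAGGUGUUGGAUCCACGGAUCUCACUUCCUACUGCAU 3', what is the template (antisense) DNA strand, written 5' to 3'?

Replace U with T to get the coding DNA strand: ATATCGAGCGACGTGTGAGCTTGGGATAAGGTGTTGGATCCACGGATCTCACTTCCTACTGCAT. The template strand is its reverse complement (complement TATAGCTCGCTGCACACTCGAACCCTATTCCACAACCTAGGTGCCTAGAGTGAAGGATGACGTA, then reverse).

5'-ATGCAGTAGGAAGTGAGATCCGTGGATCCAACACCTTATCCCAAGCTCACACGTCGCTCGATAT-3'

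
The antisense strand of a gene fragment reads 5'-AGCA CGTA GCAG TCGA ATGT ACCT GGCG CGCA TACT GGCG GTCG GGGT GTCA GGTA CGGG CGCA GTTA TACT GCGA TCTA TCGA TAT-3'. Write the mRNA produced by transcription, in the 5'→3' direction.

RNA polymerase reads the template 3'→5' and synthesizes mRNA 5'→3' by base-pairing (A→U, T→A, G↔C). The complement of the template is TCGTGCATCGTCAGCTTACATGGACCGCGCGTATGACCGCCAGCCCCACAGTCCATGCCCGCGTCAATATGACGCTAGATAGCTATA; antiparallel, so 5'→3' the coding strand is ATATCGATAGATCGCAGTATAACTGCGCCCGTACCTGACACCCCGACCGCCAGTATGCGCGCCAGGTACATTCGACTGCTACGTGCT. Replace T with U for the mRNA.

5'-AUAUCGAUAGAUCGCAGUAUAACUGCGCCCGUACCUGACACCCCGACCGCCAGUAUGCGCGCCAGGUACAUUCGACUGCUACGUGCU-3'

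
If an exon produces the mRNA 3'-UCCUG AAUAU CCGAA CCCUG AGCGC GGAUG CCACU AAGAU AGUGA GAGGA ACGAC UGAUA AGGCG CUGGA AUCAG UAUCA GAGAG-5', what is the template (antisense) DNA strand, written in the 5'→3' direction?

Written 5'→3' the mRNA is GAGAGACUAUGACUAAGGUCGCGGAAUAGUCAGCAAGGAGAGUGAUAGAAUCACCGUAGGCGCGAGUCCCAAGCCUAUAAGUCCU, so the coding DNA strand is GAGAGACTATGACTAAGGTCGCGGAATAGTCAGCAAGGAGAGTGATAGAATCACCGTAGGCGCGAGTCCCAAGCCTATAAGTCCT. The template is its reverse complement.

5'-AGGACTTATAGGCTTGGGACTCGCGCCTACGGTGATTCTATCACTCTCCTTGCTGACTATTCCGCGACCTTAGTCATAGTCTCTC-3'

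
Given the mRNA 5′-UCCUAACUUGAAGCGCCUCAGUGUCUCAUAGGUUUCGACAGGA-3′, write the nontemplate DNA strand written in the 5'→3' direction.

5'-TCCTAACTTGAAGCGCCTCAGTGTCTCATAGGTTTCGACAGGA-3'

The coding DNA strand has the same 5'→3' sequence as the mRNA with U replaced by T.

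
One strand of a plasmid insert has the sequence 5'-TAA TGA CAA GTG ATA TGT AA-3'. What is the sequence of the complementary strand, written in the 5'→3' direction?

Pairing A↔T and G↔C gives ATTACTGTTCACTATACATT, running 3'→5'. Reverse for the 5'→3' convention.

5'-TTACATATCACTTGTCATTA-3'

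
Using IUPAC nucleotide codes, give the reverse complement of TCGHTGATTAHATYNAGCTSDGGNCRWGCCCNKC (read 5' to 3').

Standard pairs A↔T, G↔C; ambiguity codes pair R↔Y, K↔M, W↔W, S↔S, D↔H, N↔N. Complement (AGCDACTAATDTARNTCGASHCCNGYWCGGGNMG), then reverse for 5'→3'.

5′-GMNGGGCWYGNCCHSAGCTNRATDTAATCADCGA-3′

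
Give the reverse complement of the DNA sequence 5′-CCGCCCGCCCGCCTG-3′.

Reading the sequence 3'→5' and pairing each base (A↔T, G↔C) gives the reverse complement directly.

5'-CAGGCGGGCGGGCGG-3'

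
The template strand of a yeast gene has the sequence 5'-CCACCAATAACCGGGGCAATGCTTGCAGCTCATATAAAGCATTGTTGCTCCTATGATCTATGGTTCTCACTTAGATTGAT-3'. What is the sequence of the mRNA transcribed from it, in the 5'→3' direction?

5'-AUCAAUCUAAGUGAGAACCAUAGAUCAUAGGAGCAACAAUGCUUUAUAUGAGCUGCAAGCAUUGCCCCGGUUAUUGGUGG-3'

The mRNA has the sequence of the coding strand (reverse complement of the template) with T→U. Reverse complement of CCACCAATAACCGGGGCAATGCTTGCAGCTCATATAAAGCATTGTTGCTCCTATGATCTATGGTTCTCACTTAGATTGAT is ATCAATCTAAGTGAGAACCATAGATCATAGGAGCAACAATGCTTTATATGAGCTGCAAGCATTGCCCCGGTTATTGGTGG; then T→U.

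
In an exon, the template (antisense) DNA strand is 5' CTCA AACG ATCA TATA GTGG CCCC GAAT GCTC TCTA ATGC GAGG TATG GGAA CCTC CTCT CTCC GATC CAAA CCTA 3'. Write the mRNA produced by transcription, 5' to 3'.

5′-UAGGUUUGGAUCGGAGAGAGGAGGUUCCCAUACCUCGCAUUAGAGAGCAUUCGGGGCCACUAUAUGAUCGUUUGAG-3′

RNA polymerase reads the template 3'→5' and synthesizes mRNA 5'→3' by base-pairing (A→U, T→A, G↔C). The complement of the template is GAGTTTGCTAGTATATCACCGGGGCTTACGAGAGATTACGCTCCATACCCTTGGAGGAGAGAGGCTAGGTTTGGAT; antiparallel, so 5'→3' the coding strand is TAGGTTTGGATCGGAGAGAGGAGGTTCCCATACCTCGCATTAGAGAGCATTCGGGGCCACTATATGATCGTTTGAG. Replace T with U for the mRNA.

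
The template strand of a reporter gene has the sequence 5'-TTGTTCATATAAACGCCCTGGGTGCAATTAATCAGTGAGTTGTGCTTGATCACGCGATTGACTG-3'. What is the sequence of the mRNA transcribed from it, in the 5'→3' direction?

RNA polymerase reads the template 3'→5' and synthesizes mRNA 5'→3' by base-pairing (A→U, T→A, G↔C). The complement of the template is AACAAGTATATTTGCGGGACCCACGTTAATTAGTCACTCAACACGAACTAGTGCGCTAACTGAC; antiparallel, so 5'→3' the coding strand is CAGTCAATCGCGTGATCAAGCACAACTCACTGATTAATTGCACCCAGGGCGTTTATATGAACAA. Replace T with U for the mRNA.

5′-CAGUCAAUCGCGUGAUCAAGCACAACUCACUGAUUAAUUGCACCCAGGGCGUUUAUAUGAACAA-3′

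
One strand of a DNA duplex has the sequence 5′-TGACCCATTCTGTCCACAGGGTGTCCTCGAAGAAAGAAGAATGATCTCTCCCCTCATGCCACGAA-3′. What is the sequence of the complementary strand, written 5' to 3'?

5'-TTCGTGGCATGAGGGGAGAGATCATTCTTCTTTCTTCGAGGACACCCTGTGGACAGAATGGGTCA-3'

The complement of TGACCCATTCTGTCCACAGGGTGTCCTCGAAGAAAGAAGAATGATCTCTCCCCTCATGCCACGAA is ACTGGGTAAGACAGGTGTCCCACAGGAGCTTCTTTCTTCTTACTAGAGAGGGGAGTACGGTGCTT (A↔T, G↔C). DNA strands are antiparallel, so the complementary strand runs 3'→5'; reversing gives the 5'→3' form.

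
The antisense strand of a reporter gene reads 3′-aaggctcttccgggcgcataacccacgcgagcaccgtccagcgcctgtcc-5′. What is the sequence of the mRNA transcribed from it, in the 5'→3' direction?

Reading the template 3'→5' as shown, RNA polymerase pairs each base (A→U, T→A, G↔C) to build mRNA 5'→3' directly.

5'-UUCCGAGAAGGCCCGCGUAUUGGGUGCGCUCGUGGCAGGUCGCGGACAGG-3'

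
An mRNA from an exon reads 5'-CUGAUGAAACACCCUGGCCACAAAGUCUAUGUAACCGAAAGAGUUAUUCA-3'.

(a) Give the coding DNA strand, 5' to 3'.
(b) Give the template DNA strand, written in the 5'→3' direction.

(a) 5'-CTGATGAAACACCCTGGCCACAAAGTCTATGTAACCGAAAGAGTTATTCA-3'
(b) 5'-TGAATAACTCTTTCGGTTACATAGACTTTGTGGCCAGGGTGTTTCATCAG-3'

(a) The coding strand matches the mRNA with U→T.
(b) The template strand is the reverse complement of the coding strand.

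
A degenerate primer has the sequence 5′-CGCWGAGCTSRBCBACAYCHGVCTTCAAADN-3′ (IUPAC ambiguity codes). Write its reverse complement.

5'-NHTTTGAAGBCDGRTGTVGVYSAGCTCWGCG-3'

Standard pairs A↔T, G↔C; ambiguity codes pair R↔Y, W↔W, S↔S, B↔V, D↔H, N↔N. Complement (GCGWCTCGASYVGVTGTRGDCBGAAGTTTHN), then reverse for 5'→3'.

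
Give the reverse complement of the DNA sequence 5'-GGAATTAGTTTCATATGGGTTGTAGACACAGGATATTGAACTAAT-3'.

5'-ATTAGTTCAATATCCTGTGTCTACAACCCATATGAAACTAATTCC-3'

Complement each base (A↔T, G↔C): CCTTAATCAAAGTATACCCAACATCTGTGTCCTATAACTTGATTA. Then reverse.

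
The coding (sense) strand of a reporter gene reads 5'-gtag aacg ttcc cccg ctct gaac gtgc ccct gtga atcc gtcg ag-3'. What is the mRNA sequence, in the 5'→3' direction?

The mRNA is synthesized from the template strand, so it matches the coding strand with T replaced by U.

5'-GUAGAACGUUCCCCCGCUCUGAACGUGCCCCUGUGAAUCCGUCGAG-3'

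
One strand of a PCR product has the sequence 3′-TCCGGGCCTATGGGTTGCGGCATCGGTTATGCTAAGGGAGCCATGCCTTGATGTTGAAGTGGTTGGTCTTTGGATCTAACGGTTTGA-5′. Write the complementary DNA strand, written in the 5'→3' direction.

The strand is given 3'→5', so its complement runs 5'→3' in the same left-to-right order: pair each base A↔T, G↔C.

5'-AGGCCCGGATACCCAACGCCGTAGCCAATACGATTCCCTCGGTACGGAACTACAACTTCACCAACCAGAAACCTAGATTGCCAAACT-3'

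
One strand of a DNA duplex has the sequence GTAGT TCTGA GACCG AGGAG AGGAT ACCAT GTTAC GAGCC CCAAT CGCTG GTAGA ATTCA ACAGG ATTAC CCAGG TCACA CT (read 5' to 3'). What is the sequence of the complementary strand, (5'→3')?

Pairing A↔T and G↔C gives CATCAAGACTCTGGCTCCTCTCCTATGGTACAATGCTCGGGGTTAGCGACCATCTTAAGTTGTCCTAATGGGTCCAGTGTGA, running 3'→5'. Reverse for the 5'→3' convention.

5'-AGTGTGACCTGGGTAATCCTGTTGAATTCTACCAGCGATTGGGGCTCGTAACATGGTATCCTCTCCTCGGTCTCAGAACTAC-3'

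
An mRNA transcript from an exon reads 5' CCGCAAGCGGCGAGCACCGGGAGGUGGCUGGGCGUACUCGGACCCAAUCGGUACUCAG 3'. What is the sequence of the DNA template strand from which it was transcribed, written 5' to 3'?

Replace U with T to get the coding DNA strand: CCGCAAGCGGCGAGCACCGGGAGGTGGCTGGGCGTACTCGGACCCAATCGGTACTCAG. The template strand is its reverse complement (complement GGCGTTCGCCGCTCGTGGCCCTCCACCGACCCGCATGAGCCTGGGTTAGCCATGAGTC, then reverse).

5'-CTGAGTACCGATTGGGTCCGAGTACGCCCAGCCACCTCCCGGTGCTCGCCGCTTGCGG-3'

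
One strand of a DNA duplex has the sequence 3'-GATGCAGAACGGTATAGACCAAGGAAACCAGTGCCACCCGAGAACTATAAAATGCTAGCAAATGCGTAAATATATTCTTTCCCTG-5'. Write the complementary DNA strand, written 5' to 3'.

The strand is given 3'→5', so its complement runs 5'→3' in the same left-to-right order: pair each base A↔T, G↔C.

5'-CTACGTCTTGCCATATCTGGTTCCTTTGGTCACGGTGGGCTCTTGATATTTTACGATCGTTTACGCATTTATATAAGAAAGGGAC-3'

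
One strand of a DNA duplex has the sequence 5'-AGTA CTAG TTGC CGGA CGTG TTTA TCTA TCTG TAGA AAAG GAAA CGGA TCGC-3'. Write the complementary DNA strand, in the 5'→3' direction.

Pairing A↔T and G↔C gives TCATGATCAACGGCCTGCACAAATAGATAGACATCTTTTCCTTTGCCTAGCG, running 3'→5'. Reverse for the 5'→3' convention.

5′-GCGATCCGTTTCCTTTTCTACAGATAGATAAACACGTCCGGCAACTAGTACT-3′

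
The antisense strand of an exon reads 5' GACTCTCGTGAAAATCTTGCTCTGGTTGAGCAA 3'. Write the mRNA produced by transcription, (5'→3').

5'-UUGCUCAACCAGAGCAAGAUUUUCACGAGAGUC-3'

RNA polymerase reads the template 3'→5' and synthesizes mRNA 5'→3' by base-pairing (A→U, T→A, G↔C). The complement of the template is CTGAGAGCACTTTTAGAACGAGACCAACTCGTT; antiparallel, so 5'→3' the coding strand is TTGCTCAACCAGAGCAAGATTTTCACGAGAGTC. Replace T with U for the mRNA.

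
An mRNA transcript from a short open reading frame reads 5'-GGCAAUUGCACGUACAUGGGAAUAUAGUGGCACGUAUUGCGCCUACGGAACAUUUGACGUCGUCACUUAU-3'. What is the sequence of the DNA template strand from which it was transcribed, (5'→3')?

Replace U with T to get the coding DNA strand: GGCAATTGCACGTACATGGGAATATAGTGGCACGTATTGCGCCTACGGAACATTTGACGTCGTCACTTAT. The template strand is its reverse complement (complement CCGTTAACGTGCATGTACCCTTATATCACCGTGCATAACGCGGATGCCTTGTAAACTGCAGCAGTGAATA, then reverse).

5'-ATAAGTGACGACGTCAAATGTTCCGTAGGCGCAATACGTGCCACTATATTCCCATGTACGTGCAATTGCC-3'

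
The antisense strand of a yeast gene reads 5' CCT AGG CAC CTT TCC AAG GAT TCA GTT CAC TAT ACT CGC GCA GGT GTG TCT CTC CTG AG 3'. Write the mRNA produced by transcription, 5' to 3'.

The mRNA has the sequence of the coding strand (reverse complement of the template) with T→U. Reverse complement of CCTAGGCACCTTTCCAAGGATTCAGTTCACTATACTCGCGCAGGTGTGTCTCTCCTGAG is CTCAGGAGAGACACACCTGCGCGAGTATAGTGAACTGAATCCTTGGAAAGGTGCCTAGG; then T→U.

5'-CUCAGGAGAGACACACCUGCGCGAGUAUAGUGAACUGAAUCCUUGGAAAGGUGCCUAGG-3'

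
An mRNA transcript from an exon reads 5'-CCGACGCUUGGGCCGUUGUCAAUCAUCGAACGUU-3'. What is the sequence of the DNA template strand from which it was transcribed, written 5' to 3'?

Replace U with T to get the coding DNA strand: CCGACGCTTGGGCCGTTGTCAATCATCGAACGTT. The template strand is its reverse complement (complement GGCTGCGAACCCGGCAACAGTTAGTAGCTTGCAA, then reverse).

5′-AACGTTCGATGATTGACAACGGCCCAAGCGTCGG-3′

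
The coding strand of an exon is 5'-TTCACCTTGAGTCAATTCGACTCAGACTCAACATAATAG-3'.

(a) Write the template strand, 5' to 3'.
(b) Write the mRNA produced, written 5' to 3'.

(a) The template strand is the reverse complement of the coding strand: complement AAGTGGAACTCAGTTAAGCTGAGTCTGAGTTGTATTATC, then reverse.
(b) mRNA matches the coding strand with T→U.

(a) 5′-CTATTATGTTGAGTCTGAGTCGAATTGACTCAAGGTGAA-3′
(b) 5'-UUCACCUUGAGUCAAUUCGACUCAGACUCAACAUAAUAG-3'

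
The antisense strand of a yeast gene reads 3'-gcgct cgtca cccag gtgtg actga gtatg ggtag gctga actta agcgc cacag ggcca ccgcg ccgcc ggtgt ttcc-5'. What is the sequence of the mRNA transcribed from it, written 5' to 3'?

Reading the template 3'→5' as shown, RNA polymerase pairs each base (A→U, T→A, G↔C) to build mRNA 5'→3' directly.

5'-CGCGAGCAGUGGGUCCACACUGACUCAUACCCAUCCGACUUGAAUUCGCGGUGUCCCGGUGGCGCGGCGGCCACAAAGG-3'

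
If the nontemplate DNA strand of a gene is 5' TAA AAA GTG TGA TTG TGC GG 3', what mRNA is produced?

mRNA has the coding-strand sequence with U in place of T.

5'-UAAAAAGUGUGAUUGUGCGG-3'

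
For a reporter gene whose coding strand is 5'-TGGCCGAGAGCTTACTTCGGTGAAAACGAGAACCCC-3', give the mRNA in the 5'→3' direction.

5'-UGGCCGAGAGCUUACUUCGGUGAAAACGAGAACCCC-3'

The mRNA is synthesized from the template strand, so it matches the coding strand with T replaced by U.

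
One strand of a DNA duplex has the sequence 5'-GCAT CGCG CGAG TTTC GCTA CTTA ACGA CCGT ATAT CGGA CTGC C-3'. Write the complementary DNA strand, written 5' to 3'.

The complement of GCATCGCGCGAGTTTCGCTACTTAACGACCGTATATCGGACTGCC is CGTAGCGCGCTCAAAGCGATGAATTGCTGGCATATAGCCTGACGG (A↔T, G↔C). DNA strands are antiparallel, so the complementary strand runs 3'→5'; reversing gives the 5'→3' form.

5'-GGCAGTCCGATATACGGTCGTTAAGTAGCGAAACTCGCGCGATGC-3'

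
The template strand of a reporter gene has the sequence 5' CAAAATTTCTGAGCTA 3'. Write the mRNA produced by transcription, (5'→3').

RNA polymerase reads the template 3'→5' and synthesizes mRNA 5'→3' by base-pairing (A→U, T→A, G↔C). The complement of the template is GTTTTAAAGACTCGAT; antiparallel, so 5'→3' the coding strand is TAGCTCAGAAATTTTG. Replace T with U for the mRNA.

5′-UAGCUCAGAAAUUUUG-3′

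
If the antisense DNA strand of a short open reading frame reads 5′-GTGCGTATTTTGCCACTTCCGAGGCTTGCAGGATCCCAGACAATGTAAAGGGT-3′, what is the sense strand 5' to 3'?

The coding strand is complementary and antiparallel to the template: take the complement (A↔T, G↔C) and reverse.

5′-ACCCTTTACATTGTCTGGGATCCTGCAAGCCTCGGAAGTGGCAAAATACGCAC-3′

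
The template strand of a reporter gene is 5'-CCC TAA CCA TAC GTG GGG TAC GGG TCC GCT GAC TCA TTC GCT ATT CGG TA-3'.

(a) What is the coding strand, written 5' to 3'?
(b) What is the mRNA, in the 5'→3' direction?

(a) The coding strand is the reverse complement of the template: complement GGGATTGGTATGCACCCCATGCCCAGGCGACTGAGTAAGCGATAAGCCAT, then reverse.
(b) mRNA has the coding-strand sequence with T→U.

(a) 5'-TACCGAATAGCGAATGAGTCAGCGGACCCGTACCCCACGTATGGTTAGGG-3'
(b) 5'-UACCGAAUAGCGAAUGAGUCAGCGGACCCGUACCCCACGUAUGGUUAGGG-3'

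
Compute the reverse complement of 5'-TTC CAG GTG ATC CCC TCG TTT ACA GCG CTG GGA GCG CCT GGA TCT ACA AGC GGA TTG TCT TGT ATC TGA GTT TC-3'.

5'-GAAACTCAGATACAAGACAATCCGCTTGTAGATCCAGGCGCTCCCAGCGCTGTAAACGAGGGGATCACCTGGAA-3'

Reading the sequence 3'→5' and pairing each base (A↔T, G↔C) gives the reverse complement directly.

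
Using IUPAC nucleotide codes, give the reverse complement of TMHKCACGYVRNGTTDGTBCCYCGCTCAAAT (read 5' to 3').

5′-ATTTGAGCGRGGVACHAACNYBRCGTGMDKA-3′

Standard pairs A↔T, G↔C; ambiguity codes pair R↔Y, M↔K, B↔V, D↔H, N↔N. Complement (AKDMGTGCRBYNCAAHCAVGGRGCGAGTTTA), then reverse for 5'→3'.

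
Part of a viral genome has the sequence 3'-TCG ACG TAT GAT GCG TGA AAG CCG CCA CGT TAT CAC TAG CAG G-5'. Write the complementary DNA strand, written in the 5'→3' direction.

5'-AGCTGCATACTACGCACTTTCGGCGGTGCAATAGTGATCGTCC-3'

The strand is given 3'→5', so its complement runs 5'→3' in the same left-to-right order: pair each base A↔T, G↔C.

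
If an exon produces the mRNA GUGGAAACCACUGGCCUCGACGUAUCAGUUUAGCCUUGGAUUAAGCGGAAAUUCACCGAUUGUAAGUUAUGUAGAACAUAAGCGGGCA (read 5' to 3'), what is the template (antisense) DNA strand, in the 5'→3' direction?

5'-TGCCCGCTTATGTTCTACATAACTTACAATCGGTGAATTTCCGCTTAATCCAAGGCTAAACTGATACGTCGAGGCCAGTGGTTTCCAC-3'

Replace U with T to get the coding DNA strand: GTGGAAACCACTGGCCTCGACGTATCAGTTTAGCCTTGGATTAAGCGGAAATTCACCGATTGTAAGTTATGTAGAACATAAGCGGGCA. The template strand is its reverse complement (complement CACCTTTGGTGACCGGAGCTGCATAGTCAAATCGGAACCTAATTCGCCTTTAAGTGGCTAACATTCAATACATCTTGTATTCGCCCGT, then reverse).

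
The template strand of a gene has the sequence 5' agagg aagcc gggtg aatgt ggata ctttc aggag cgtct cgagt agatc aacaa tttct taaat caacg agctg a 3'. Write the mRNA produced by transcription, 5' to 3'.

5′-UCAGCUCGUUGAUUUAAGAAAUUGUUGAUCUACUCGAGACGCUCCUGAAAGUAUCCACAUUCACCCGGCUUCCUCU-3′

The mRNA has the sequence of the coding strand (reverse complement of the template) with T→U. Reverse complement of AGAGGAAGCCGGGTGAATGTGGATACTTTCAGGAGCGTCTCGAGTAGATCAACAATTTCTTAAATCAACGAGCTGA is TCAGCTCGTTGATTTAAGAAATTGTTGATCTACTCGAGACGCTCCTGAAAGTATCCACATTCACCCGGCTTCCTCT; then T→U.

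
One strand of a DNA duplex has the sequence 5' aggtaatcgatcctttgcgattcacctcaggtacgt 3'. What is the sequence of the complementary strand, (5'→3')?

5'-ACGTACCTGAGGTGAATCGCAAAGGATCGATTACCT-3'

Pairing A↔T and G↔C gives TCCATTAGCTAGGAAACGCTAAGTGGAGTCCATGCA, running 3'→5'. Reverse for the 5'→3' convention.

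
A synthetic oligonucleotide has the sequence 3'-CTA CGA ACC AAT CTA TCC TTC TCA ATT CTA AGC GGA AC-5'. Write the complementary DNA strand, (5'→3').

The strand is given 3'→5', so its complement runs 5'→3' in the same left-to-right order: pair each base A↔T, G↔C.

5'-GATGCTTGGTTAGATAGGAAGAGTTAAGATTCGCCTTG-3'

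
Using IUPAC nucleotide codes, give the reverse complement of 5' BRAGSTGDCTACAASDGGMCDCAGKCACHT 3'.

5′-ADGTGMCTGHGKCCHSTTGTAGHCASCTYV-3′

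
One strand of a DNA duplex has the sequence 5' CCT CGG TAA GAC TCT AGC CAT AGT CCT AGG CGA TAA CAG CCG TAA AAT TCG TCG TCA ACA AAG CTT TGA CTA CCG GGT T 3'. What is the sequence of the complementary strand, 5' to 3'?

5′-AACCCGGTAGTCAAAGCTTTGTTGACGACGAATTTTACGGCTGTTATCGCCTAGGACTATGGCTAGAGTCTTACCGAGG-3′

The complement of CCTCGGTAAGACTCTAGCCATAGTCCTAGGCGATAACAGCCGTAAAATTCGTCGTCAACAAAGCTTTGACTACCGGGTT is GGAGCCATTCTGAGATCGGTATCAGGATCCGCTATTGTCGGCATTTTAAGCAGCAGTTGTTTCGAAACTGATGGCCCAA (A↔T, G↔C). DNA strands are antiparallel, so the complementary strand runs 3'→5'; reversing gives the 5'→3' form.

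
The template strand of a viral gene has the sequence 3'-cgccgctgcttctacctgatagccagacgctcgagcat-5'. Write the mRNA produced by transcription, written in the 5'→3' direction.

Reading the template 3'→5' as shown, RNA polymerase pairs each base (A→U, T→A, G↔C) to build mRNA 5'→3' directly.

5'-GCGGCGACGAAGAUGGACUAUCGGUCUGCGAGCUCGUA-3'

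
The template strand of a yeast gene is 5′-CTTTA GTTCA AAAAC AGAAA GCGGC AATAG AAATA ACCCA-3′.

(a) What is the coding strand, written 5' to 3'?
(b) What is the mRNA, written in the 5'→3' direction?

(a) 5'-TGGGTTATTTCTATTGCCGCTTTCTGTTTTTGAACTAAAG-3'
(b) 5'-UGGGUUAUUUCUAUUGCCGCUUUCUGUUUUUGAACUAAAG-3'

(a) The coding strand is the reverse complement of the template: complement GAAATCAAGTTTTTGTCTTTCGCCGTTATCTTTATTGGGT, then reverse.
(b) mRNA has the coding-strand sequence with T→U.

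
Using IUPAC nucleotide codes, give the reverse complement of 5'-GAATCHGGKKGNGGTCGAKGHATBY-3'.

Standard pairs A↔T, G↔C; ambiguity codes pair Y↔R, K↔M, B↔V, H↔D, N↔N. Complement (CTTAGDCCMMCNCCAGCTMCDTAVR), then reverse for 5'→3'.

5′-RVATDCMTCGACCNCMMCCDGATTC-3′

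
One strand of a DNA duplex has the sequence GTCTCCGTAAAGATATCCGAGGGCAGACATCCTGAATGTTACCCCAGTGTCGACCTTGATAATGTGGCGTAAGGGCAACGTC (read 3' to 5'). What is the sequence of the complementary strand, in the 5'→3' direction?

5'-CAGAGGCATTTCTATAGGCTCCCGTCTGTAGGACTTACAATGGGGTCACAGCTGGAACTATTACACCGCATTCCCGTTGCAG-3'

The strand is given 3'→5', so its complement runs 5'→3' in the same left-to-right order: pair each base A↔T, G↔C.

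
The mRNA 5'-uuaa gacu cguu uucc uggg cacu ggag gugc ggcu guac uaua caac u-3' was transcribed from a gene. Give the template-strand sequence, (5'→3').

5′-AGTTGTATAGTACAGCCGCACCTCCAGTGCCCAGGAAAACGAGTCTTAA-3′

Replace U with T to get the coding DNA strand: TTAAGACTCGTTTTCCTGGGCACTGGAGGTGCGGCTGTACTATACAACT. The template strand is its reverse complement (complement AATTCTGAGCAAAAGGACCCGTGACCTCCACGCCGACATGATATGTTGA, then reverse).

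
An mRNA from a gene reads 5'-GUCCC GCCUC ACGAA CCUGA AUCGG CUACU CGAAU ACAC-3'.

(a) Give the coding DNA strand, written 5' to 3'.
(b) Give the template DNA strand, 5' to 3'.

(a) 5'-GTCCCGCCTCACGAACCTGAATCGGCTACTCGAATACAC-3'
(b) 5′-GTGTATTCGAGTAGCCGATTCAGGTTCGTGAGGCGGGAC-3′

(a) The coding strand matches the mRNA with U→T.
(b) The template strand is the reverse complement of the coding strand.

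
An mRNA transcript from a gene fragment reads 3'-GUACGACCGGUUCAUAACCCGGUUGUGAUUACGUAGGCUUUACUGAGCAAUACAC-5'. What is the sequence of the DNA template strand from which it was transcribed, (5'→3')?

5'-CATGCTGGCCAAGTATTGGGCCAACACTAATGCATCCGAAATGACTCGTTATGTG-3'

Written 5'→3' the mRNA is CACAUAACGAGUCAUUUCGGAUGCAUUAGUGUUGGCCCAAUACUUGGCCAGCAUG, so the coding DNA strand is CACATAACGAGTCATTTCGGATGCATTAGTGTTGGCCCAATACTTGGCCAGCATG. The template is its reverse complement.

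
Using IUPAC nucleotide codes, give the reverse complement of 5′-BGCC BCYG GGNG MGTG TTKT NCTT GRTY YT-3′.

5'-ARRAYCAAGNAMAACACKCNCCCRGVGGCV-3'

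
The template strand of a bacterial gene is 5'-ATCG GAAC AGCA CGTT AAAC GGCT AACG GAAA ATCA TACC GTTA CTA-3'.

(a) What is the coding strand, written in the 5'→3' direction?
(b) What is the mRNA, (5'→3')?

(a) The coding strand is the reverse complement of the template: complement TAGCCTTGTCGTGCAATTTGCCGATTGCCTTTTAGTATGGCAATGAT, then reverse.
(b) mRNA has the coding-strand sequence with T→U.

(a) 5'-TAGTAACGGTATGATTTTCCGTTAGCCGTTTAACGTGCTGTTCCGAT-3'
(b) 5'-UAGUAACGGUAUGAUUUUCCGUUAGCCGUUUAACGUGCUGUUCCGAU-3'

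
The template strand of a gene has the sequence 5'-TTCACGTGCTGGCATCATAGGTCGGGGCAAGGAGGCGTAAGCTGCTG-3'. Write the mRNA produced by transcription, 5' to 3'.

RNA polymerase reads the template 3'→5' and synthesizes mRNA 5'→3' by base-pairing (A→U, T→A, G↔C). The complement of the template is AAGTGCACGACCGTAGTATCCAGCCCCGTTCCTCCGCATTCGACGAC; antiparallel, so 5'→3' the coding strand is CAGCAGCTTACGCCTCCTTGCCCCGACCTATGATGCCAGCACGTGAA. Replace T with U for the mRNA.

5'-CAGCAGCUUACGCCUCCUUGCCCCGACCUAUGAUGCCAGCACGUGAA-3'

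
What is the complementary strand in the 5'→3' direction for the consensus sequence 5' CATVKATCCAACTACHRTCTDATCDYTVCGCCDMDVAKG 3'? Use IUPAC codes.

5'-CMTBHKHGGCGBARHGATHAGAYDGTAGTTGGATMBATG-3'

Standard pairs A↔T, G↔C; ambiguity codes pair R↔Y, M↔K, D↔H, V↔B. Complement (GTABMTAGGTTGATGDYAGAHTAGHRABGCGGHKHBTMC), then reverse for 5'→3'.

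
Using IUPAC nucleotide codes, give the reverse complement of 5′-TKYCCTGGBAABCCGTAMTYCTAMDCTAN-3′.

Standard pairs A↔T, G↔C; ambiguity codes pair Y↔R, M↔K, B↔V, D↔H, N↔N. Complement (AMRGGACCVTTVGGCATKARGATKHGATN), then reverse for 5'→3'.

5'-NTAGHKTAGRAKTACGGVTTVCCAGGRMA-3'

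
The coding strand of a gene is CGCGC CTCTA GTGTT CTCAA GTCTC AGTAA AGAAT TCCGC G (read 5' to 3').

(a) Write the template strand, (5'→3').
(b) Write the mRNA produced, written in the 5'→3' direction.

(a) 5'-CGCGGAATTCTTTACTGAGACTTGAGAACACTAGAGGCGCG-3'
(b) 5'-CGCGCCUCUAGUGUUCUCAAGUCUCAGUAAAGAAUUCCGCG-3'

(a) The template strand is the reverse complement of the coding strand: complement GCGCGGAGATCACAAGAGTTCAGAGTCATTTCTTAAGGCGC, then reverse.
(b) mRNA matches the coding strand with T→U.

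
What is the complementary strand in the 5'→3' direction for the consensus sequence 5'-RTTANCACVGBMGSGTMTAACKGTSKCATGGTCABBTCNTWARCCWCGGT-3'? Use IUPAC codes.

5'-ACCGWGGYTWANGAVVTGACCATGMSACMGTTAKACSCKVCBGTGNTAAY-3'

Standard pairs A↔T, G↔C; ambiguity codes pair R↔Y, M↔K, W↔W, S↔S, B↔V, N↔N. Complement (YAATNGTGBCVKCSCAKATTGMCASMGTACCAGTVVAGNAWTYGGWGCCA), then reverse for 5'→3'.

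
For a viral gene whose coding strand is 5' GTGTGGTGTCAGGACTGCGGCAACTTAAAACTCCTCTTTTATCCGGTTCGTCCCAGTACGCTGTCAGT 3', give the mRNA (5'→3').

5'-GUGUGGUGUCAGGACUGCGGCAACUUAAAACUCCUCUUUUAUCCGGUUCGUCCCAGUACGCUGUCAGU-3'

The mRNA is synthesized from the template strand, so it matches the coding strand with T replaced by U.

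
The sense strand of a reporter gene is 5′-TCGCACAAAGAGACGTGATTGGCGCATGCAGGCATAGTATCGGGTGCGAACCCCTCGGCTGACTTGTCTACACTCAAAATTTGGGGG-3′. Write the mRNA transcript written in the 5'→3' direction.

mRNA has the coding-strand sequence with U in place of T.

5'-UCGCACAAAGAGACGUGAUUGGCGCAUGCAGGCAUAGUAUCGGGUGCGAACCCCUCGGCUGACUUGUCUACACUCAAAAUUUGGGGG-3'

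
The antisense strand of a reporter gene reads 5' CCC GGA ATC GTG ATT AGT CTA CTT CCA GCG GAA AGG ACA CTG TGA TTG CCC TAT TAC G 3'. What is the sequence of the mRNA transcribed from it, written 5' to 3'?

RNA polymerase reads the template 3'→5' and synthesizes mRNA 5'→3' by base-pairing (A→U, T→A, G↔C). The complement of the template is GGGCCTTAGCACTAATCAGATGAAGGTCGCCTTTCCTGTGACACTAACGGGATAATGC; antiparallel, so 5'→3' the coding strand is CGTAATAGGGCAATCACAGTGTCCTTTCCGCTGGAAGTAGACTAATCACGATTCCGGG. Replace T with U for the mRNA.

5'-CGUAAUAGGGCAAUCACAGUGUCCUUUCCGCUGGAAGUAGACUAAUCACGAUUCCGGG-3'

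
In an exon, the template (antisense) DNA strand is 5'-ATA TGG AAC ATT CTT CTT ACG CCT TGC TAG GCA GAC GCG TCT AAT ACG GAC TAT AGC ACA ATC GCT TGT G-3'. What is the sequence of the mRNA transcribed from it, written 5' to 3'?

5'-CACAAGCGAUUGUGCUAUAGUCCGUAUUAGACGCGUCUGCCUAGCAAGGCGUAAGAAGAAUGUUCCAUAU-3'

RNA polymerase reads the template 3'→5' and synthesizes mRNA 5'→3' by base-pairing (A→U, T→A, G↔C). The complement of the template is TATACCTTGTAAGAAGAATGCGGAACGATCCGTCTGCGCAGATTATGCCTGATATCGTGTTAGCGAACAC; antiparallel, so 5'→3' the coding strand is CACAAGCGATTGTGCTATAGTCCGTATTAGACGCGTCTGCCTAGCAAGGCGTAAGAAGAATGTTCCATAT. Replace T with U for the mRNA.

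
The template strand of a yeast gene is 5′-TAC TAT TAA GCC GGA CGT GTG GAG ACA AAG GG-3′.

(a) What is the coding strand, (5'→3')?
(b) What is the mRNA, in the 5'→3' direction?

(a) 5'-CCCTTTGTCTCCACACGTCCGGCTTAATAGTA-3'
(b) 5'-CCCUUUGUCUCCACACGUCCGGCUUAAUAGUA-3'

(a) The coding strand is the reverse complement of the template: complement ATGATAATTCGGCCTGCACACCTCTGTTTCCC, then reverse.
(b) mRNA has the coding-strand sequence with T→U.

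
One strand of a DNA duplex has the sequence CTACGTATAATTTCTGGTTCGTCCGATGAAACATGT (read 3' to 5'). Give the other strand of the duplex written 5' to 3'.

The strand is given 3'→5', so its complement runs 5'→3' in the same left-to-right order: pair each base A↔T, G↔C.

5′-GATGCATATTAAAGACCAAGCAGGCTACTTTGTACA-3′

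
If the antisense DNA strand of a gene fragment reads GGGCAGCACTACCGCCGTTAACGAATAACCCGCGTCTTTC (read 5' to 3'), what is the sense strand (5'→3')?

5'-GAAAGACGCGGGTTATTCGTTAACGGCGGTAGTGCTGCCC-3'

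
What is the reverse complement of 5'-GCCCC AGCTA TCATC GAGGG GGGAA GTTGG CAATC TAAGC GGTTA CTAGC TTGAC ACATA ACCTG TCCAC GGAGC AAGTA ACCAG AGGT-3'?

Reading the sequence 3'→5' and pairing each base (A↔T, G↔C) gives the reverse complement directly.

5'-ACCTCTGGTTACTTGCTCCGTGGACAGGTTATGTGTCAAGCTAGTAACCGCTTAGATTGCCAACTTCCCCCCTCGATGATAGCTGGGGC-3'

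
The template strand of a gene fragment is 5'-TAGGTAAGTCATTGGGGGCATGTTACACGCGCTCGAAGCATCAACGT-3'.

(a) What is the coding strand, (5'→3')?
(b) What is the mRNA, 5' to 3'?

(a) 5′-ACGTTGATGCTTCGAGCGCGTGTAACATGCCCCCAATGACTTACCTA-3′
(b) 5'-ACGUUGAUGCUUCGAGCGCGUGUAACAUGCCCCCAAUGACUUACCUA-3'

(a) The coding strand is the reverse complement of the template: complement ATCCATTCAGTAACCCCCGTACAATGTGCGCGAGCTTCGTAGTTGCA, then reverse.
(b) mRNA has the coding-strand sequence with T→U.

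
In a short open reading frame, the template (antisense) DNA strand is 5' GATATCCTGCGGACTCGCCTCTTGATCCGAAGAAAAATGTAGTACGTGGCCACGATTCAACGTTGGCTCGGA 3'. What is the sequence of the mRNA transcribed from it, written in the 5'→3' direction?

5'-UCCGAGCCAACGUUGAAUCGUGGCCACGUACUACAUUUUUCUUCGGAUCAAGAGGCGAGUCCGCAGGAUAUC-3'

The mRNA has the sequence of the coding strand (reverse complement of the template) with T→U. Reverse complement of GATATCCTGCGGACTCGCCTCTTGATCCGAAGAAAAATGTAGTACGTGGCCACGATTCAACGTTGGCTCGGA is TCCGAGCCAACGTTGAATCGTGGCCACGTACTACATTTTTCTTCGGATCAAGAGGCGAGTCCGCAGGATATC; then T→U.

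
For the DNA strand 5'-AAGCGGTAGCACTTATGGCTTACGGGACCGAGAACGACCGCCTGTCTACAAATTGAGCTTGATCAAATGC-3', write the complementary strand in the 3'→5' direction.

3'-TTCGCCATCGTGAATACCGAATGCCCTGGCTCTTGCTGGCGGACAGATGTTTAACTCGAACTAGTTTACG-5'

Base-pairing A↔T, G↔C gives the complement. The complementary strand is antiparallel, so paired with a 5'→3' strand it runs 3'→5'.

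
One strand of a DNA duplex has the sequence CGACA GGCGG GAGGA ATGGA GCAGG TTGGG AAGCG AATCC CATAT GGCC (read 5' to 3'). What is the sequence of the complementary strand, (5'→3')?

The complement of CGACAGGCGGGAGGAATGGAGCAGGTTGGGAAGCGAATCCCATATGGCC is GCTGTCCGCCCTCCTTACCTCGTCCAACCCTTCGCTTAGGGTATACCGG (A↔T, G↔C). DNA strands are antiparallel, so the complementary strand runs 3'→5'; reversing gives the 5'→3' form.

5'-GGCCATATGGGATTCGCTTCCCAACCTGCTCCATTCCTCCCGCCTGTCG-3'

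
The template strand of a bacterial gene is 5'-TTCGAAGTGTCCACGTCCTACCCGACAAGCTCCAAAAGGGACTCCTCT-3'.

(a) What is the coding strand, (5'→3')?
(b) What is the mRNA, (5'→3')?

(a) 5′-AGAGGAGTCCCTTTTGGAGCTTGTCGGGTAGGACGTGGACACTTCGAA-3′
(b) 5'-AGAGGAGUCCCUUUUGGAGCUUGUCGGGUAGGACGUGGACACUUCGAA-3'

(a) The coding strand is the reverse complement of the template: complement AAGCTTCACAGGTGCAGGATGGGCTGTTCGAGGTTTTCCCTGAGGAGA, then reverse.
(b) mRNA has the coding-strand sequence with T→U.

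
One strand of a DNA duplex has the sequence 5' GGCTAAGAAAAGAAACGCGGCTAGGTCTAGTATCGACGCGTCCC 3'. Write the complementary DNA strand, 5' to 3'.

Pairing A↔T and G↔C gives CCGATTCTTTTCTTTGCGCCGATCCAGATCATAGCTGCGCAGGG, running 3'→5'. Reverse for the 5'→3' convention.

5'-GGGACGCGTCGATACTAGACCTAGCCGCGTTTCTTTTCTTAGCC-3'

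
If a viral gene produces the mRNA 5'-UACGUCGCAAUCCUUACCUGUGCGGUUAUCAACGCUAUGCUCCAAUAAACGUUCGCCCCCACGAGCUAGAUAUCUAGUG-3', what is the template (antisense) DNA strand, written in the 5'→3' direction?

Replace U with T to get the coding DNA strand: TACGTCGCAATCCTTACCTGTGCGGTTATCAACGCTATGCTCCAATAAACGTTCGCCCCCACGAGCTAGATATCTAGTG. The template strand is its reverse complement (complement ATGCAGCGTTAGGAATGGACACGCCAATAGTTGCGATACGAGGTTATTTGCAAGCGGGGGTGCTCGATCTATAGATCAC, then reverse).

5'-CACTAGATATCTAGCTCGTGGGGGCGAACGTTTATTGGAGCATAGCGTTGATAACCGCACAGGTAAGGATTGCGACGTA-3'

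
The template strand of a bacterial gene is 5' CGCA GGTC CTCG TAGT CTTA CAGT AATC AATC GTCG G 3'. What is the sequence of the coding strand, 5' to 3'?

The coding strand is complementary and antiparallel to the template: take the complement (A↔T, G↔C) and reverse.

5'-CCGACGATTGATTACTGTAAGACTACGAGGACCTGCG-3'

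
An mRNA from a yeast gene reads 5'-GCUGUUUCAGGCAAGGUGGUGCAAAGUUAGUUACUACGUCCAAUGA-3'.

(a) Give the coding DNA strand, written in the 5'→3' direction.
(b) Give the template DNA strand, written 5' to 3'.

(a) 5′-GCTGTTTCAGGCAAGGTGGTGCAAAGTTAGTTACTACGTCCAATGA-3′
(b) 5′-TCATTGGACGTAGTAACTAACTTTGCACCACCTTGCCTGAAACAGC-3′

(a) The coding strand matches the mRNA with U→T.
(b) The template strand is the reverse complement of the coding strand.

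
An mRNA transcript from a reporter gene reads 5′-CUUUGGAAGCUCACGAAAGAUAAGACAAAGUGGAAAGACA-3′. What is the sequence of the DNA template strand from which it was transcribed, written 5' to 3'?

Replace U with T to get the coding DNA strand: CTTTGGAAGCTCACGAAAGATAAGACAAAGTGGAAAGACA. The template strand is its reverse complement (complement GAAACCTTCGAGTGCTTTCTATTCTGTTTCACCTTTCTGT, then reverse).

5′-TGTCTTTCCACTTTGTCTTATCTTTCGTGAGCTTCCAAAG-3′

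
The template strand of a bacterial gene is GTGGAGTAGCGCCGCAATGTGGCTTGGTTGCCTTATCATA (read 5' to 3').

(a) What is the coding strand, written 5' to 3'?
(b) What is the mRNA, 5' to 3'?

(a) 5′-TATGATAAGGCAACCAAGCCACATTGCGGCGCTACTCCAC-3′
(b) 5'-UAUGAUAAGGCAACCAAGCCACAUUGCGGCGCUACUCCAC-3'

(a) The coding strand is the reverse complement of the template: complement CACCTCATCGCGGCGTTACACCGAACCAACGGAATAGTAT, then reverse.
(b) mRNA has the coding-strand sequence with T→U.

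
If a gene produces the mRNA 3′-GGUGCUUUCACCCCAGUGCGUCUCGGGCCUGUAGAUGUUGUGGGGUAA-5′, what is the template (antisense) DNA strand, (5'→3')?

5'-CCACGAAAGTGGGGTCACGCAGAGCCCGGACATCTACAACACCCCATT-3'

Written 5'→3' the mRNA is AAUGGGGUGUUGUAGAUGUCCGGGCUCUGCGUGACCCCACUUUCGUGG, so the coding DNA strand is AATGGGGTGTTGTAGATGTCCGGGCTCTGCGTGACCCCACTTTCGTGG. The template is its reverse complement.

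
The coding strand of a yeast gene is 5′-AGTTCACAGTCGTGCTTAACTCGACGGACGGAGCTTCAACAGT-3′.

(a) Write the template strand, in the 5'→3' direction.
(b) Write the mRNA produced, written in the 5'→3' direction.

(a) 5'-ACTGTTGAAGCTCCGTCCGTCGAGTTAAGCACGACTGTGAACT-3'
(b) 5′-AGUUCACAGUCGUGCUUAACUCGACGGACGGAGCUUCAACAGU-3′

(a) The template strand is the reverse complement of the coding strand: complement TCAAGTGTCAGCACGAATTGAGCTGCCTGCCTCGAAGTTGTCA, then reverse.
(b) mRNA matches the coding strand with T→U.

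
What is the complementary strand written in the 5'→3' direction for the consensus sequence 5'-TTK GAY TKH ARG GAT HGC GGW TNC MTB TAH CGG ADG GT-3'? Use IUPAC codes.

5'-ACCHTCCGDTAVAKGNAWCCGCDATCCYTDMARTCMAA-3'

Standard pairs A↔T, G↔C; ambiguity codes pair R↔Y, M↔K, W↔W, B↔V, D↔H, N↔N. Complement (AAMCTRAMDTYCCTADCGCCWANGKAVATDGCCTHCCA), then reverse for 5'→3'.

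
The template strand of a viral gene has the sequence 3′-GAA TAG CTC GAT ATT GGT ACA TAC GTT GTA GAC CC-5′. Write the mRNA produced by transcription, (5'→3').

5′-CUUAUCGAGCUAUAACCAUGUAUGCAACAUCUGGG-3′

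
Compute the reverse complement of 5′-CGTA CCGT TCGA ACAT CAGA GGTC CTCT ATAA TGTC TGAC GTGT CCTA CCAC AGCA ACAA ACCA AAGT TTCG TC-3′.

5'-GACGAAACTTTGGTTTGTTGCTGTGGTAGGACACGTCAGACATTATAGAGGACCTCTGATGTTCGAACGGTACG-3'

Reading the sequence 3'→5' and pairing each base (A↔T, G↔C) gives the reverse complement directly.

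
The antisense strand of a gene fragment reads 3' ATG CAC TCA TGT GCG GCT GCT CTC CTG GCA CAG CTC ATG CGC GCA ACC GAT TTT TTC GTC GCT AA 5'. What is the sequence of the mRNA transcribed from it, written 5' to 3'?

Reading the template 3'→5' as shown, RNA polymerase pairs each base (A→U, T→A, G↔C) to build mRNA 5'→3' directly.

5′-UACGUGAGUACACGCCGACGAGAGGACCGUGUCGAGUACGCGCGUUGGCUAAAAAAGCAGCGAUU-3′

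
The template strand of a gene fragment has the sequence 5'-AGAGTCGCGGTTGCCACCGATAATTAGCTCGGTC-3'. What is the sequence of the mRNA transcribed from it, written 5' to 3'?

5′-GACCGAGCUAAUUAUCGGUGGCAACCGCGACUCU-3′

RNA polymerase reads the template 3'→5' and synthesizes mRNA 5'→3' by base-pairing (A→U, T→A, G↔C). The complement of the template is TCTCAGCGCCAACGGTGGCTATTAATCGAGCCAG; antiparallel, so 5'→3' the coding strand is GACCGAGCTAATTATCGGTGGCAACCGCGACTCT. Replace T with U for the mRNA.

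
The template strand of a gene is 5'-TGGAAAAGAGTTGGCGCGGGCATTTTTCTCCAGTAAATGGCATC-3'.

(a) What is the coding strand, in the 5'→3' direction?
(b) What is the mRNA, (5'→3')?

(a) The coding strand is the reverse complement of the template: complement ACCTTTTCTCAACCGCGCCCGTAAAAAGAGGTCATTTACCGTAG, then reverse.
(b) mRNA has the coding-strand sequence with T→U.

(a) 5'-GATGCCATTTACTGGAGAAAAATGCCCGCGCCAACTCTTTTCCA-3'
(b) 5'-GAUGCCAUUUACUGGAGAAAAAUGCCCGCGCCAACUCUUUUCCA-3'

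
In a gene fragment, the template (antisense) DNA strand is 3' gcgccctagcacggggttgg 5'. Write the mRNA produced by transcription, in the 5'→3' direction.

Reading the template 3'→5' as shown, RNA polymerase pairs each base (A→U, T→A, G↔C) to build mRNA 5'→3' directly.

5'-CGCGGGAUCGUGCCCCAACC-3'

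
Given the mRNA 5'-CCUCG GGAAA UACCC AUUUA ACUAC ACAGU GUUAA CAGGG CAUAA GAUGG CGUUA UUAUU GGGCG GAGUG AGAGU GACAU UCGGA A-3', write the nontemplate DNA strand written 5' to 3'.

5'-CCTCGGGAAATACCCATTTAACTACACAGTGTTAACAGGGCATAAGATGGCGTTATTATTGGGCGGAGTGAGAGTGACATTCGGAA-3'

The coding DNA strand has the same 5'→3' sequence as the mRNA with U replaced by T.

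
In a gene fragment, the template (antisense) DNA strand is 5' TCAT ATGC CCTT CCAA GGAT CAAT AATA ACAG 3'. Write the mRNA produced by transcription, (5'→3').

The mRNA has the sequence of the coding strand (reverse complement of the template) with T→U. Reverse complement of TCATATGCCCTTCCAAGGATCAATAATAACAG is CTGTTATTATTGATCCTTGGAAGGGCATATGA; then T→U.

5'-CUGUUAUUAUUGAUCCUUGGAAGGGCAUAUGA-3'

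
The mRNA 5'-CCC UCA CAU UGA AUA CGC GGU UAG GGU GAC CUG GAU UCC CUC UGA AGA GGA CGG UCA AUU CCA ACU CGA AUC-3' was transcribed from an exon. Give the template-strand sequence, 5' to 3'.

5'-GATTCGAGTTGGAATTGACCGTCCTCTTCAGAGGGAATCCAGGTCACCCTAACCGCGTATTCAATGTGAGGG-3'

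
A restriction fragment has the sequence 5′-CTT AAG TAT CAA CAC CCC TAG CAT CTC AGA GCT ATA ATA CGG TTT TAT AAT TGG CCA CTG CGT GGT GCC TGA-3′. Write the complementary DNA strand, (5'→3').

5'-TCAGGCACCACGCAGTGGCCAATTATAAAACCGTATTATAGCTCTGAGATGCTAGGGGTGTTGATACTTAAG-3'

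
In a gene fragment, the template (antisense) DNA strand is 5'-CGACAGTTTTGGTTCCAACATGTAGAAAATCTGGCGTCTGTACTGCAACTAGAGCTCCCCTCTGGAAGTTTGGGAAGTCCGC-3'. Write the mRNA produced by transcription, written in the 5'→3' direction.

RNA polymerase reads the template 3'→5' and synthesizes mRNA 5'→3' by base-pairing (A→U, T→A, G↔C). The complement of the template is GCTGTCAAAACCAAGGTTGTACATCTTTTAGACCGCAGACATGACGTTGATCTCGAGGGGAGACCTTCAAACCCTTCAGGCG; antiparallel, so 5'→3' the coding strand is GCGGACTTCCCAAACTTCCAGAGGGGAGCTCTAGTTGCAGTACAGACGCCAGATTTTCTACATGTTGGAACCAAAACTGTCG. Replace T with U for the mRNA.

5'-GCGGACUUCCCAAACUUCCAGAGGGGAGCUCUAGUUGCAGUACAGACGCCAGAUUUUCUACAUGUUGGAACCAAAACUGUCG-3'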